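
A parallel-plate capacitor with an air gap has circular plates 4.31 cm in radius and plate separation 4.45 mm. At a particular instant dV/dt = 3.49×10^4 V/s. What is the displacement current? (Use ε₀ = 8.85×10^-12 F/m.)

The field between the plates is E = V/d, so dE/dt = (3.49×10^4)/(4.45×10^-3 m) = 7.843×10^6 V/(m·s).
I_d = ε₀ A (dE/dt) = (8.85×10^-12)(5.836×10^-3)(7.843×10^6) = 4.05×10^-7 A.

4.05×10^-7 A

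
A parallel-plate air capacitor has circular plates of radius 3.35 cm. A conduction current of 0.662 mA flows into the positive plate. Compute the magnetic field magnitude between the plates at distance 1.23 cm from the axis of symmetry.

No conduction current crosses the gap, so I_d there equals the 6.62×10^-4 A in the leads.
An Ampèrian loop of radius r encloses a fraction (r/R)² of I_d. Then B·2πr = μ₀ I_d (r/R)², giving B = μ₀ I_d r/(2πR²) = 1.45×10^-9 T.

1.45×10^-9 T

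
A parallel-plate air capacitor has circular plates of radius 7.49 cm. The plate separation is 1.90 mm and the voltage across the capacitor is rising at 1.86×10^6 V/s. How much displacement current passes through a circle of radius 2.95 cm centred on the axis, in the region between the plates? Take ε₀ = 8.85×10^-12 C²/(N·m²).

With E = V/d, dE/dt = 9.789×10^8 V/(m·s) and πR² = 0.01762 m², giving I_d = ε₀ πR² dE/dt = 1.526×10^-4 A.
Through an area πr² the displacement current is I_d·(πr²/πR²) = I_d (r/R)² = 2.37×10^-5 A.

2.37×10^-5 A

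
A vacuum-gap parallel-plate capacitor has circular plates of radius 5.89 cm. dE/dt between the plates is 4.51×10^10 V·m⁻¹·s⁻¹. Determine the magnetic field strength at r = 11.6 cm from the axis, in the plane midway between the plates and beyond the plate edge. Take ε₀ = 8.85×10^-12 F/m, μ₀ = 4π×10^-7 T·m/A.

7.50×10^-9 T

Total displacement current: I_d = ε₀(πR²)(dE/dt) = (8.85×10^-12)(0.01090)(4.51×10^10) = 4.351×10^-3 A.
With r > R the enclosed displacement current is the full I_d; B = μ₀ I_d / (2πr) = 7.50×10^-9 T.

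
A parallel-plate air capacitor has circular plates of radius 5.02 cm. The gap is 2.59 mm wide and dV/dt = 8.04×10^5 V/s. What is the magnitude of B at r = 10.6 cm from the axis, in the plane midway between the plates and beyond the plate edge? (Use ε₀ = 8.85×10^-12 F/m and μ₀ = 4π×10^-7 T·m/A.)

dE/dt = (dV/dt)/d = 3.104×10^8 V/(m·s); I_d = ε₀(πR²)(dE/dt) = (8.85×10^-12)(7.917×10^-3)(3.104×10^8) = 2.175×10^-5 A.
For r ≥ R the full I_d is enclosed: B = μ₀ I_d/(2πr) = (4π×10^-7)(2.175×10^-5)/(2π·0.106) = 4.10×10^-11 T.

4.10×10^-11 T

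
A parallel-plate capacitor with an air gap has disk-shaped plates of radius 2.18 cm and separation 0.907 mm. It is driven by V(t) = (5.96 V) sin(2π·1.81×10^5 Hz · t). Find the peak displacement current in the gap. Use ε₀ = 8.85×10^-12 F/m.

The displacement current equals the conduction current C dV/dt, which peaks at C V₀ ω.
With C = ε₀A/d = (8.85×10^-12)(1.493×10^-3)/(9.07×10^-4) = 1.457×10^-11 F and ω = 2πf = 1.137×10^6 rad/s, I_d,max = (1.457×10^-11)(5.96)(1.137×10^6) = 9.87×10^-5 A.

9.87×10^-5 A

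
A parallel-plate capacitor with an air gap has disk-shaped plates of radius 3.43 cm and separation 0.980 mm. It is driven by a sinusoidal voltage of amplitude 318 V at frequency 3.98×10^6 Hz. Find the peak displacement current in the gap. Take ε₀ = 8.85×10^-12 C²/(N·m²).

The displacement current equals the conduction current C dV/dt, which peaks at C V₀ ω.
With C = ε₀A/d = (8.85×10^-12)(3.696×10^-3)/(9.80×10^-4) = 3.338×10^-11 F and ω = 2πf = 2.501×10^7 rad/s, I_d,max = (3.338×10^-11)(318)(2.501×10^7) = 0.265 A.

0.265 A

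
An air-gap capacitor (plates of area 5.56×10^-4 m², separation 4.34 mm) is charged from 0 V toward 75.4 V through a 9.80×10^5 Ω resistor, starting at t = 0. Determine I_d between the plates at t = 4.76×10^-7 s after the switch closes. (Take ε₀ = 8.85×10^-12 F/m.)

C = ε₀A/d = (8.85×10^-12)(5.56×10^-4)/(4.34×10^-3) = 1.134×10^-12 F and τ = RC = 1.111×10^-6 s. I_d in the gap equals the RC charging current.
I_d(t) = (V₀/R) e^(−t/τ) = 7.694×10^-5 · e^(−0.4284) = 5.01×10^-5 A.

5.01×10^-5 A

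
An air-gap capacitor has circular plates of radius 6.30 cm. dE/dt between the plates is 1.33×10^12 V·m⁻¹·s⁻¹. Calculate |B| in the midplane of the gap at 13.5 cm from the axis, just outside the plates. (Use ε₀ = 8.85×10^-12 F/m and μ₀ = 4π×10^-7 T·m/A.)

Through the whole plate area (πR² = 0.01247 m²), I_d = ε₀ πR² dE/dt = 0.1468 A.
With r > R the enclosed displacement current is the full I_d; B = μ₀ I_d / (2πr) = 2.17×10^-7 T.

2.17×10^-7 T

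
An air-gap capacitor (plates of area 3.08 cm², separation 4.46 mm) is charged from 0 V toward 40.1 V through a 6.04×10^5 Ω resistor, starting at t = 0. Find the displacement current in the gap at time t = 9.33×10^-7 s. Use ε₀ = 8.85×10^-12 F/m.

5.30×10^-6 A

C = ε₀A/d = (8.85×10^-12)(3.08×10^-4)/(4.46×10^-3) = 6.112×10^-13 F and τ = RC = 3.692×10^-7 s. I_d in the gap equals the RC charging current.
I_d(t) = (V₀/R) e^(−t/τ) = 6.639×10^-5 · e^(−2.527) = 5.30×10^-6 A.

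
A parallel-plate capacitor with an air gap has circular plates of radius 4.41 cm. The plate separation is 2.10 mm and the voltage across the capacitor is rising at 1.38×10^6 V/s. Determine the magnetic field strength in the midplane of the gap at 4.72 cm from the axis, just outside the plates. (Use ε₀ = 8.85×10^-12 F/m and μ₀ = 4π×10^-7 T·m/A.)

1.51×10^-10 T

With E = V/d, dE/dt = 6.571×10^8 V/(m·s) and πR² = 6.110×10^-3 m², giving I_d = ε₀ πR² dE/dt = 3.553×10^-5 A.
For r ≥ R the full I_d is enclosed: B = μ₀ I_d/(2πr) = (4π×10^-7)(3.553×10^-5)/(2π·0.0472) = 1.51×10^-10 T.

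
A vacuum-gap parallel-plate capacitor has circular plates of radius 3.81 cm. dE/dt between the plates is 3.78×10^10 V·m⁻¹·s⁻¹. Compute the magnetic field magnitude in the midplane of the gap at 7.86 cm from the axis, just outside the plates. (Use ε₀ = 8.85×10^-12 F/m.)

I_d = ε₀ dΦ_E/dt = ε₀ πR² (dE/dt) = (8.85×10^-12)(4.560×10^-3)(3.78×10^10) = 1.525×10^-3 A through the full plate area.
For r ≥ R the full I_d is enclosed: B = μ₀ I_d/(2πr) = (4π×10^-7)(1.525×10^-3)/(2π·0.0786) = 3.88×10^-9 T.

3.88×10^-9 T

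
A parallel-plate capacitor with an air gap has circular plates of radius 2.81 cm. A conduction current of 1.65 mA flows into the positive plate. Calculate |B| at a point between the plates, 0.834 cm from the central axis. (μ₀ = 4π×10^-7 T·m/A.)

3.49×10^-9 T

No conduction current crosses the gap, so I_d there equals the 1.65×10^-3 A in the leads.
For r < R the Ampère–Maxwell law gives B(2πr) = μ₀ I_d (r²/R²), so B = μ₀ I_d r/(2πR²) = (4π×10^-7)(1.65×10^-3)(8.34×10^-3)/(2π·0.0281²) = 3.49×10^-9 T.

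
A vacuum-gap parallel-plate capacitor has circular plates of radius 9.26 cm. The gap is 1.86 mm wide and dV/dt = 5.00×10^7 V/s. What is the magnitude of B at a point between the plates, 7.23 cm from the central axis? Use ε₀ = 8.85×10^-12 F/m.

1.08×10^-8 T

I_d = C dV/dt with C = ε₀πR²/d = 1.282×10^-10 F, so I_d = (1.282×10^-10)(5.00×10^7) = 6.410×10^-3 A.
∮B·dl = μ₀ I_d,enc with I_d,enc = I_d r²/R² = 3.908×10^-3 A; so B = μ₀ I_d,enc/(2πr) = 1.08×10^-8 T.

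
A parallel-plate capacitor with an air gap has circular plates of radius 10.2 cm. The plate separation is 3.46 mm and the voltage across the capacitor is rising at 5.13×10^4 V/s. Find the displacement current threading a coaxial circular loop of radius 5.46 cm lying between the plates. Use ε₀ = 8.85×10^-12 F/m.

With E = V/d, dE/dt = 1.483×10^7 V/(m·s) and πR² = 0.03269 m², giving I_d = ε₀ πR² dE/dt = 4.290×10^-6 A.
Since J_d is uniform, the enclosed fraction is (r/R)² = 0.2865, giving I_d,enc = 1.23×10^-6 A.

1.23×10^-6 A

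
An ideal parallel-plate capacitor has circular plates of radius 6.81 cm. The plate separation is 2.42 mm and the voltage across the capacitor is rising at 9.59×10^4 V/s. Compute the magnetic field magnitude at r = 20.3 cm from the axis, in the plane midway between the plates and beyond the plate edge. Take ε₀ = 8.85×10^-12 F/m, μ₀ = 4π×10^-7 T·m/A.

I_d = C dV/dt with C = ε₀πR²/d = 5.328×10^-11 F, so I_d = (5.328×10^-11)(9.59×10^4) = 5.110×10^-6 A.
With r > R the enclosed displacement current is the full I_d; B = μ₀ I_d / (2πr) = 5.03×10^-12 T.

5.03×10^-12 T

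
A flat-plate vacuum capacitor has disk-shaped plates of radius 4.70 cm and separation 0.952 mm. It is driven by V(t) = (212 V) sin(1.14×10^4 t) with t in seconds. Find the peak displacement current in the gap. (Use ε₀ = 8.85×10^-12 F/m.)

C = ε₀A/d = (8.85×10^-12)(6.940×10^-3)/(9.52×10^-4) = 6.452×10^-11 F; ω = 1.14×10^4 rad/s.
I_d = C dV/dt, so |I_d|_max = C V₀ ω = (6.452×10^-11)(212)(1.14×10^4) = 1.56×10^-4 A.

1.56×10^-4 A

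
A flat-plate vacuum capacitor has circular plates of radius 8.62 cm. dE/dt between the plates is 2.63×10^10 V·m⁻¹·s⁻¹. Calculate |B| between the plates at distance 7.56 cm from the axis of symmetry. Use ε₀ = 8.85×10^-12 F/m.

Through the whole plate area (πR² = 0.02334 m²), I_d = ε₀ πR² dE/dt = 5.433×10^-3 A.
An Ampèrian loop of radius r encloses a fraction (r/R)² of I_d. Then B·2πr = μ₀ I_d (r/R)², giving B = μ₀ I_d r/(2πR²) = 1.11×10^-8 T.

1.11×10^-8 T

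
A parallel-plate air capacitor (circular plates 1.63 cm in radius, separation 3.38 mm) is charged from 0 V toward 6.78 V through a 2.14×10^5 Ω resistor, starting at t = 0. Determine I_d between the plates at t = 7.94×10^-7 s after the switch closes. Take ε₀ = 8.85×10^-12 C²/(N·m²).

With C = ε₀A/d = (8.85×10^-12)(8.347×10^-4)/(3.38×10^-3) = 2.186×10^-12 F, the time constant is τ = RC = 4.678×10^-7 s, so t/τ = 1.697 and e^(−t/τ) = 0.1832.
I_d = I_cond = (V₀/R) e^(−t/τ) = (3.168×10^-5)(0.1832) = 5.80×10^-6 A.

5.80×10^-6 A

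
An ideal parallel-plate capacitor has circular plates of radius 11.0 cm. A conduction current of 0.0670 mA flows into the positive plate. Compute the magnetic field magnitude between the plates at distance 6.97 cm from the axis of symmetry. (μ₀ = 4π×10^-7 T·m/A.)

By continuity the displacement current in the gap matches the conduction current: I_d = 6.70×10^-5 A.
∮B·dl = μ₀ I_d,enc with I_d,enc = I_d r²/R² = 2.690×10^-5 A; so B = μ₀ I_d,enc/(2πr) = 7.72×10^-11 T.

7.72×10^-11 T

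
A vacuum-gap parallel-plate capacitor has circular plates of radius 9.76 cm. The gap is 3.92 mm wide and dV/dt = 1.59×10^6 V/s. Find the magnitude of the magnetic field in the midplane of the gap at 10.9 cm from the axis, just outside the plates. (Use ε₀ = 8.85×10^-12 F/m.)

dE/dt = (dV/dt)/d = 4.056×10^8 V/(m·s); I_d = ε₀(πR²)(dE/dt) = (8.85×10^-12)(0.02993)(4.056×10^8) = 1.074×10^-4 A.
Outside the plates the loop encloses all of I_d, so B·2πr = μ₀ I_d and B = 1.97×10^-10 T.

1.97×10^-10 T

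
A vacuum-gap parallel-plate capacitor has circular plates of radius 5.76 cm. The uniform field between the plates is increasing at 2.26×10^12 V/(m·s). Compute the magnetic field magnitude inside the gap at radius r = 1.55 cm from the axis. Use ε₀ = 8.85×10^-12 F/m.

Through the whole plate area (πR² = 0.01042 m²), I_d = ε₀ πR² dE/dt = 0.2084 A.
∮B·dl = μ₀ I_d,enc with I_d,enc = I_d r²/R² = 0.01509 A; so B = μ₀ I_d,enc/(2πr) = 1.95×10^-7 T.

1.95×10^-7 T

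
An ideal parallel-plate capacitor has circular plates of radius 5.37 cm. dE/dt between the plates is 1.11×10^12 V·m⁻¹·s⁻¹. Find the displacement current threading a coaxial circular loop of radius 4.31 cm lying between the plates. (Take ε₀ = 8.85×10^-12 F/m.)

0.0573 A

Total displacement current: I_d = ε₀(πR²)(dE/dt) = (8.85×10^-12)(9.059×10^-3)(1.11×10^12) = 0.08899 A.
The field is uniform, so I_d,enc = I_d (r/R)² = (0.08899)(4.31/5.37)² = 0.0573 A.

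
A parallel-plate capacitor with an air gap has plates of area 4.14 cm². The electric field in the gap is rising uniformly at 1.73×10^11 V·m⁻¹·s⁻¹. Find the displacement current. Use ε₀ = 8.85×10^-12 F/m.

6.34×10^-4 A

With a uniform field, Φ_E = EA, so I_d = ε₀ A dE/dt = 6.34×10^-4 A.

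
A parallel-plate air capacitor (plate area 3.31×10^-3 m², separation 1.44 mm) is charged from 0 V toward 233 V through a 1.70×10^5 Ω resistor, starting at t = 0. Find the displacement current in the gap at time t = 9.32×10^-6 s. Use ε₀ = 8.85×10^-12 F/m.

C = ε₀A/d = (8.85×10^-12)(3.31×10^-3)/(1.44×10^-3) = 2.034×10^-11 F and τ = RC = 3.458×10^-6 s. I_d in the gap equals the RC charging current.
I_d(t) = (V₀/R) e^(−t/τ) = 1.371×10^-3 · e^(−2.695) = 9.26×10^-5 A.

9.26×10^-5 A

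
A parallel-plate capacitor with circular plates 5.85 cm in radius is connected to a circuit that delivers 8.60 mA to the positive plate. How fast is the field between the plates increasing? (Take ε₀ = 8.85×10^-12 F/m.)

9.04×10^10 V/(m·s)

By continuity, I_d in the gap equals the 8.60 mA flowing in the wire.
Since I_d = ε₀ A dE/dt, dE/dt = I_d/(ε₀A) = (8.60×10^-3)/((8.85×10^-12)(0.01075)) = 9.04×10^10 V/(m·s).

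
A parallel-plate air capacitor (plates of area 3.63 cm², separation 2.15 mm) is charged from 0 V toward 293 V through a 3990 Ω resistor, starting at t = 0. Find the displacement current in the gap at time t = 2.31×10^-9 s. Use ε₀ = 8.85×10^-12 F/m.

0.0498 A

C = ε₀A/d = (8.85×10^-12)(3.63×10^-4)/(2.15×10^-3) = 1.494×10^-12 F and τ = RC = 5.961×10^-9 s. I_d in the gap equals the RC charging current.
I_d(t) = (V₀/R) e^(−t/τ) = 0.07343 · e^(−0.3875) = 0.0498 A.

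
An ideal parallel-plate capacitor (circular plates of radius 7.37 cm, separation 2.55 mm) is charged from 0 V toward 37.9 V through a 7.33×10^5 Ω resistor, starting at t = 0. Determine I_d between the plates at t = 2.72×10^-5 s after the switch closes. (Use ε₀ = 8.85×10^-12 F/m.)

2.76×10^-5 A

C = ε₀A/d = (8.85×10^-12)(0.01706)/(2.55×10^-3) = 5.921×10^-11 F and τ = RC = 4.340×10^-5 s. I_d in the gap equals the RC charging current.
I_d(t) = (V₀/R) e^(−t/τ) = 5.171×10^-5 · e^(−0.6267) = 2.76×10^-5 A.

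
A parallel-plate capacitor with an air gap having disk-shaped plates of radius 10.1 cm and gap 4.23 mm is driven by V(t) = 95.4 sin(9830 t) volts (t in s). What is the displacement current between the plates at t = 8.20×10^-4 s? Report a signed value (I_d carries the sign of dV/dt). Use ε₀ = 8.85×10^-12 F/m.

C = ε₀A/d = (8.85×10^-12)(0.03205)/(4.23×10^-3) = 6.705×10^-11 F. dV/dt = V₀ω·cos(ωt); at ωt = 8.0606 rad this factor is -0.2052.
I_d = C dV/dt = (6.705×10^-11)(95.4)(9830)(-0.2052) = -1.29×10^-5 A.

-1.29×10^-5 A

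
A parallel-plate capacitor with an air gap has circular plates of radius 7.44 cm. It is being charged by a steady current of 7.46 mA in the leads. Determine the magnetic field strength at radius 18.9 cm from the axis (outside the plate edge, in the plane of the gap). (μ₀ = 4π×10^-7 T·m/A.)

No conduction current crosses the gap, so I_d there equals the 7.46×10^-3 A in the leads.
Outside the plates the loop encloses all of I_d, so B·2πr = μ₀ I_d and B = 7.89×10^-9 T.

7.89×10^-9 T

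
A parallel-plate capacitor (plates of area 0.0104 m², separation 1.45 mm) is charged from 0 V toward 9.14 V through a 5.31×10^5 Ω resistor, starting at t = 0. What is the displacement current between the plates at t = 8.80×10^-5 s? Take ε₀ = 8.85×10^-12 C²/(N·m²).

C = ε₀A/d = (8.85×10^-12)(0.0104)/(1.45×10^-3) = 6.348×10^-11 F and τ = RC = 3.371×10^-5 s. I_d in the gap equals the RC charging current.
I_d(t) = (V₀/R) e^(−t/τ) = 1.721×10^-5 · e^(−2.611) = 1.26×10^-6 A.

1.26×10^-6 A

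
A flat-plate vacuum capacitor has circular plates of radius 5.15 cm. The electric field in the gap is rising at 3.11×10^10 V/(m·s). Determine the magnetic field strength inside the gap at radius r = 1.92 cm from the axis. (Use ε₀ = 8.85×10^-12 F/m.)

Through the whole plate area (πR² = 8.332×10^-3 m²), I_d = ε₀ πR² dE/dt = 2.293×10^-3 A.
∮B·dl = μ₀ I_d,enc with I_d,enc = I_d r²/R² = 3.187×10^-4 A; so B = μ₀ I_d,enc/(2πr) = 3.32×10^-9 T.

3.32×10^-9 T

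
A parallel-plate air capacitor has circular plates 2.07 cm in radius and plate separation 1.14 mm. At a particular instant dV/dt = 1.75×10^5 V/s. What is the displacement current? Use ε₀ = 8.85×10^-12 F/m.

E = V/d so dE/dt = (dV/dt)/d = 1.535×10^8 V/(m·s), and I_d = ε₀ A dE/dt = (8.85×10^-12)(1.346×10^-3)(1.535×10^8) = 1.83×10^-6 A.

1.83×10^-6 A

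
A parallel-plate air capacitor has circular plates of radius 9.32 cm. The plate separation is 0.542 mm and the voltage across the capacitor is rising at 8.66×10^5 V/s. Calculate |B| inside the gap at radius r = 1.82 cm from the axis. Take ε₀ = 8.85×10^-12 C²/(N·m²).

1.62×10^-10 T

With E = V/d, dE/dt = 1.598×10^9 V/(m·s) and πR² = 0.02729 m², giving I_d = ε₀ πR² dE/dt = 3.859×10^-4 A.
An Ampèrian loop of radius r encloses a fraction (r/R)² of I_d. Then B·2πr = μ₀ I_d (r/R)², giving B = μ₀ I_d r/(2πR²) = 1.62×10^-10 T.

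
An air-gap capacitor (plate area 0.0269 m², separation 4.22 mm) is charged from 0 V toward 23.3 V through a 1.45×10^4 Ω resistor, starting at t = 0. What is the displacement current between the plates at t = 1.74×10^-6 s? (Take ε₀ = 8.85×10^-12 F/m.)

1.92×10^-4 A

C = ε₀A/d = (8.85×10^-12)(0.0269)/(4.22×10^-3) = 5.641×10^-11 F and τ = RC = 8.179×10^-7 s. I_d in the gap equals the RC charging current.
I_d(t) = (V₀/R) e^(−t/τ) = 1.607×10^-3 · e^(−2.127) = 1.92×10^-4 A.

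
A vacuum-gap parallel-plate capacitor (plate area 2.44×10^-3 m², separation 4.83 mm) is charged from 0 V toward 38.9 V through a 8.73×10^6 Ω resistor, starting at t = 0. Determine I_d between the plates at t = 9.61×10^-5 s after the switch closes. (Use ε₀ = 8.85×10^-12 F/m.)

3.80×10^-7 A

With C = ε₀A/d = (8.85×10^-12)(2.44×10^-3)/(4.83×10^-3) = 4.471×10^-12 F, the time constant is τ = RC = 3.903×10^-5 s, so t/τ = 2.462 and e^(−t/τ) = 0.08526.
I_d = I_cond = (V₀/R) e^(−t/τ) = (4.456×10^-6)(0.08526) = 3.80×10^-7 A.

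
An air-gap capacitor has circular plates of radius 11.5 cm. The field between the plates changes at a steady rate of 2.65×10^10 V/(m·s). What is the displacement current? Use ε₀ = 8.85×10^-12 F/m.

With a uniform field, Φ_E = EA, so I_d = ε₀ A dE/dt = 9.74×10^-3 A.

9.74×10^-3 A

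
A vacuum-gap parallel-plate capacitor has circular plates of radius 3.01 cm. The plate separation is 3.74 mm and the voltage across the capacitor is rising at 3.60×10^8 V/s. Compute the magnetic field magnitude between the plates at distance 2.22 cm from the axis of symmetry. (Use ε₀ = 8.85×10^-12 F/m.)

dE/dt = (dV/dt)/d = 9.626×10^10 V/(m·s); I_d = ε₀(πR²)(dE/dt) = (8.85×10^-12)(2.846×10^-3)(9.626×10^10) = 2.425×10^-3 A.
For r < R the Ampère–Maxwell law gives B(2πr) = μ₀ I_d (r²/R²), so B = μ₀ I_d r/(2πR²) = (4π×10^-7)(2.425×10^-3)(0.0222)/(2π·0.0301²) = 1.19×10^-8 T.

1.19×10^-8 T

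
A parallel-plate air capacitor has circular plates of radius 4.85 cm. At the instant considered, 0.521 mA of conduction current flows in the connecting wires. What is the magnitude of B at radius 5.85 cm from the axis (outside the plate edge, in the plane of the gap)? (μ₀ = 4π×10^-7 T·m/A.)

Between the plates the displacement current equals the wire current: I_d = 0.521 mA = 5.21×10^-4 A.
For r ≥ R the full I_d is enclosed: B = μ₀ I_d/(2πr) = (4π×10^-7)(5.21×10^-4)/(2π·0.0585) = 1.78×10^-9 T.

1.78×10^-9 T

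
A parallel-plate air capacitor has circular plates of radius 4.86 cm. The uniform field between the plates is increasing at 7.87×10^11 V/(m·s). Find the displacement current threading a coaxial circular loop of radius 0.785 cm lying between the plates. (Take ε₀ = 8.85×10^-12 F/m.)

Total displacement current: I_d = ε₀(πR²)(dE/dt) = (8.85×10^-12)(7.420×10^-3)(7.87×10^11) = 0.05168 A.
The field is uniform, so I_d,enc = I_d (r/R)² = (0.05168)(0.785/4.86)² = 1.35×10^-3 A.

1.35×10^-3 A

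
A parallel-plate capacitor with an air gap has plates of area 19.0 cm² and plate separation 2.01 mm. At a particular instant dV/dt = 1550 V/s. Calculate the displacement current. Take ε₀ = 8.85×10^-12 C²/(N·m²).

1.30×10^-8 A

E = V/d so dE/dt = (dV/dt)/d = 7.711×10^5 V/(m·s), and I_d = ε₀ A dE/dt = (8.85×10^-12)(1.90×10^-3)(7.711×10^5) = 1.30×10^-8 A.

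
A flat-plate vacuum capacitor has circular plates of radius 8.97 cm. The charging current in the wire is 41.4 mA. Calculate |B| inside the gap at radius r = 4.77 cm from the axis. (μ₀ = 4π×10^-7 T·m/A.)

4.91×10^-8 T

No conduction current crosses the gap, so I_d there equals the 0.0414 A in the leads.
∮B·dl = μ₀ I_d,enc with I_d,enc = I_d r²/R² = 0.01171 A; so B = μ₀ I_d,enc/(2πr) = 4.91×10^-8 T.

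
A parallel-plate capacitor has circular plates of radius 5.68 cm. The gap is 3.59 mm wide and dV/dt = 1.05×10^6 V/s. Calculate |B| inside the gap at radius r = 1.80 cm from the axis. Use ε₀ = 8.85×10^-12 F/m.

With E = V/d, dE/dt = 2.925×10^8 V/(m·s) and πR² = 0.01014 m², giving I_d = ε₀ πR² dE/dt = 2.625×10^-5 A.
An Ampèrian loop of radius r encloses a fraction (r/R)² of I_d. Then B·2πr = μ₀ I_d (r/R)², giving B = μ₀ I_d r/(2πR²) = 2.93×10^-11 T.

2.93×10^-11 T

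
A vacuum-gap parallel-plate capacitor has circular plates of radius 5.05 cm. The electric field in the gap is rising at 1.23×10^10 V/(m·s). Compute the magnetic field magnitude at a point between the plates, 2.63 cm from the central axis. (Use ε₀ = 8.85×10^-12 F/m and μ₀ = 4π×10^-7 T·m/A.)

Total displacement current: I_d = ε₀(πR²)(dE/dt) = (8.85×10^-12)(8.012×10^-3)(1.23×10^10) = 8.721×10^-4 A.
An Ampèrian loop of radius r encloses a fraction (r/R)² of I_d. Then B·2πr = μ₀ I_d (r/R)², giving B = μ₀ I_d r/(2πR²) = 1.80×10^-9 T.

1.80×10^-9 T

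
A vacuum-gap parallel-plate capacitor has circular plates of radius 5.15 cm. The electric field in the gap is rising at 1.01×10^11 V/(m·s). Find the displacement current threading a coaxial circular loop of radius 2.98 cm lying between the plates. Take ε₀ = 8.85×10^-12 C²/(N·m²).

I_d = ε₀ dΦ_E/dt = ε₀ πR² (dE/dt) = (8.85×10^-12)(8.332×10^-3)(1.01×10^11) = 7.448×10^-3 A through the full plate area.
Through an area πr² the displacement current is I_d·(πr²/πR²) = I_d (r/R)² = 2.49×10^-3 A.

2.49×10^-3 A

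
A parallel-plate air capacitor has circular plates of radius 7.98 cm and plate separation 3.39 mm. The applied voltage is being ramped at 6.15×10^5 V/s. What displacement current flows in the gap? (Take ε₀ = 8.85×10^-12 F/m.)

3.21×10^-5 A

C = ε₀A/d = (8.85×10^-12)(0.02001)/(3.39×10^-3) = 5.224×10^-11 F.
I_d = C dV/dt = (5.224×10^-11)(6.15×10^5) = 3.21×10^-5 A.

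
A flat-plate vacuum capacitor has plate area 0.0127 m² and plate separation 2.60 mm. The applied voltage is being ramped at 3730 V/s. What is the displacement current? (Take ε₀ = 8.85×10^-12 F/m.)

E = V/d so dE/dt = (dV/dt)/d = 1.435×10^6 V/(m·s), and I_d = ε₀ A dE/dt = (8.85×10^-12)(0.0127)(1.435×10^6) = 1.61×10^-7 A.

1.61×10^-7 A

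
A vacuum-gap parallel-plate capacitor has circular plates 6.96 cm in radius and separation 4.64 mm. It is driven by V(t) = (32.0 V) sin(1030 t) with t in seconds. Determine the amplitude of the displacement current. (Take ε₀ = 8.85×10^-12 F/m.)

The displacement current equals the conduction current C dV/dt, which peaks at C V₀ ω.
With C = ε₀A/d = (8.85×10^-12)(0.01522)/(4.64×10^-3) = 2.903×10^-11 F and ω = 1030 rad/s, I_d,max = (2.903×10^-11)(32.0)(1030) = 9.57×10^-7 A.

9.57×10^-7 A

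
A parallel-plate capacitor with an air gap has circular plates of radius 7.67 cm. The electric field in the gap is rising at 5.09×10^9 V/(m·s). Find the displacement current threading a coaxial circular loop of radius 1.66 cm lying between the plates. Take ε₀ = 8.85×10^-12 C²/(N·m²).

3.90×10^-5 A

Total displacement current: I_d = ε₀(πR²)(dE/dt) = (8.85×10^-12)(0.01848)(5.09×10^9) = 8.325×10^-4 A.
Through an area πr² the displacement current is I_d·(πr²/πR²) = I_d (r/R)² = 3.90×10^-5 A.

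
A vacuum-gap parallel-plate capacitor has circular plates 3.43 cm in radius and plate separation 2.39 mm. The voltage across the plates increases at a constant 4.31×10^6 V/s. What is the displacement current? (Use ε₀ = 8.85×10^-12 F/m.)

The displacement current equals the charging current C dV/dt. With C = ε₀A/d = (8.85×10^-12)(3.696×10^-3)/(2.39×10^-3) = 1.369×10^-11 F, I_d = (1.369×10^-11)(4.31×10^6) = 5.90×10^-5 A.

5.90×10^-5 A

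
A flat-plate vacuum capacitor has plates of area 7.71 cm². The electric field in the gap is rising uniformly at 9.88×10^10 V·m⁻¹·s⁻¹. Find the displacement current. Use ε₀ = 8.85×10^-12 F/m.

I_d = ε₀ A (dE/dt) = (8.85×10^-12)(7.71×10^-4 m²)(9.88×10^10) = 6.74×10^-4 A.

6.74×10^-4 A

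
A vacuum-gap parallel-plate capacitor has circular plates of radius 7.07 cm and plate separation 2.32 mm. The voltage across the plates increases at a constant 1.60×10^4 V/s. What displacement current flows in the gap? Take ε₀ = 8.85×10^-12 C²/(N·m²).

The field between the plates is E = V/d, so dE/dt = (1.60×10^4)/(2.32×10^-3 m) = 6.897×10^6 V/(m·s).
I_d = ε₀ A (dE/dt) = (8.85×10^-12)(0.01570)(6.897×10^6) = 9.58×10^-7 A.

9.58×10^-7 A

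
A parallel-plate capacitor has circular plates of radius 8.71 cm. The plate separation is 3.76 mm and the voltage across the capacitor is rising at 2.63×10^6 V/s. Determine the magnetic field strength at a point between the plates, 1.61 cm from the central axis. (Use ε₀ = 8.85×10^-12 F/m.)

6.26×10^-11 T

I_d = C dV/dt with C = ε₀πR²/d = 5.609×10^-11 F, so I_d = (5.609×10^-11)(2.63×10^6) = 1.475×10^-4 A.
For r < R the Ampère–Maxwell law gives B(2πr) = μ₀ I_d (r²/R²), so B = μ₀ I_d r/(2πR²) = (4π×10^-7)(1.475×10^-4)(0.0161)/(2π·0.0871²) = 6.26×10^-11 T.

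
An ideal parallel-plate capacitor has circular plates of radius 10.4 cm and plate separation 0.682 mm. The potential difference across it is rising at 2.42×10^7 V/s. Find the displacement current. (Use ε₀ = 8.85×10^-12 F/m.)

C = ε₀A/d = (8.85×10^-12)(0.03398)/(6.82×10^-4) = 4.409×10^-10 F.
I_d = C dV/dt = (4.409×10^-10)(2.42×10^7) = 0.0107 A.

0.0107 A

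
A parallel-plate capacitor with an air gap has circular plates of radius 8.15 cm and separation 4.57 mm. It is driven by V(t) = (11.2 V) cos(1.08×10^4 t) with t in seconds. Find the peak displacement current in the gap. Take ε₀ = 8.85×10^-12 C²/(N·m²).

4.89×10^-6 A

C = ε₀A/d = (8.85×10^-12)(0.02087)/(4.57×10^-3) = 4.042×10^-11 F; ω = 1.08×10^4 rad/s.
I_d = C dV/dt, so |I_d|_max = C V₀ ω = (4.042×10^-11)(11.2)(1.08×10^4) = 4.89×10^-6 A.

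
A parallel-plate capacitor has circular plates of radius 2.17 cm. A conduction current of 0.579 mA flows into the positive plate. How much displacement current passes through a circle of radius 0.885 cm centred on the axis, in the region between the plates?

No conduction current crosses the gap, so I_d there equals the 5.79×10^-4 A in the leads.
Since J_d is uniform, the enclosed fraction is (r/R)² = 0.1663, giving I_d,enc = 9.63×10^-5 A.

9.63×10^-5 A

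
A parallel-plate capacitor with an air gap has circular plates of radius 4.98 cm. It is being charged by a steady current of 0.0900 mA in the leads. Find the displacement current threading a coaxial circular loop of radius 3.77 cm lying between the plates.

5.16×10^-5 A

Between the plates the displacement current equals the wire current: I_d = 0.0900 mA = 9.00×10^-5 A.
Through an area πr² the displacement current is I_d·(πr²/πR²) = I_d (r/R)² = 5.16×10^-5 A.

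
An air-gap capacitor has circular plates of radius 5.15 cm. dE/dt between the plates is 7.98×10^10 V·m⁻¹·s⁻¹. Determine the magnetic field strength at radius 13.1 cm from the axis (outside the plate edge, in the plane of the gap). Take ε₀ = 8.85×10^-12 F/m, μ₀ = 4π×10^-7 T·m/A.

Through the whole plate area (πR² = 8.332×10^-3 m²), I_d = ε₀ πR² dE/dt = 5.884×10^-3 A.
For r ≥ R the full I_d is enclosed: B = μ₀ I_d/(2πr) = (4π×10^-7)(5.884×10^-3)/(2π·0.131) = 8.98×10^-9 T.

8.98×10^-9 T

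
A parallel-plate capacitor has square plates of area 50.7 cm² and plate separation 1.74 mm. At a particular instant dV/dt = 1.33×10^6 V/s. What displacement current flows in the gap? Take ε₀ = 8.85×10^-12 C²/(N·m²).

The field between the plates is E = V/d, so dE/dt = (1.33×10^6)/(1.74×10^-3 m) = 7.644×10^8 V/(m·s).
I_d = ε₀ A (dE/dt) = (8.85×10^-12)(5.07×10^-3)(7.644×10^8) = 3.43×10^-5 A.

3.43×10^-5 A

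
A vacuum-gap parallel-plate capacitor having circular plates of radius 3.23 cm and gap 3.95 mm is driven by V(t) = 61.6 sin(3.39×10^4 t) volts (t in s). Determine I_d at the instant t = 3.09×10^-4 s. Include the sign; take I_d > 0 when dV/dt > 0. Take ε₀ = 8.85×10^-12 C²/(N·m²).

C = ε₀A/d = (8.85×10^-12)(3.278×10^-3)/(3.95×10^-3) = 7.344×10^-12 F. dV/dt = V₀ω·cos(ωt); at ωt = 10.4751 rad this factor is -0.4973.
I_d = C dV/dt = (7.344×10^-12)(61.6)(3.39×10^4)(-0.4973) = -7.63×10^-6 A.

-7.63×10^-6 A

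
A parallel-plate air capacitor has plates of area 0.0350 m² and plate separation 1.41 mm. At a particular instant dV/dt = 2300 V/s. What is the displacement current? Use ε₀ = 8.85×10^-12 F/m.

5.05×10^-7 A

The field between the plates is E = V/d, so dE/dt = (2300)/(1.41×10^-3 m) = 1.631×10^6 V/(m·s).
I_d = ε₀ A (dE/dt) = (8.85×10^-12)(0.0350)(1.631×10^6) = 5.05×10^-7 A.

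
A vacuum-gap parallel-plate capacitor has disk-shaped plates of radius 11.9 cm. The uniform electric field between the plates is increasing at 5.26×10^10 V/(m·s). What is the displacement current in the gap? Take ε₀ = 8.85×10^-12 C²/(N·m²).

The displacement current is ε₀ times dΦ_E/dt = ε₀ A dE/dt = (8.85×10^-12)(0.04449)(5.26×10^10) = 0.0207 A.

0.0207 A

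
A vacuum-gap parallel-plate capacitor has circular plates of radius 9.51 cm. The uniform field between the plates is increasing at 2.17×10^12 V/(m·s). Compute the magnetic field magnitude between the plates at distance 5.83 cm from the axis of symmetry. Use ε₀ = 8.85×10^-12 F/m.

Through the whole plate area (πR² = 0.02841 m²), I_d = ε₀ πR² dE/dt = 0.5456 A.
For r < R the Ampère–Maxwell law gives B(2πr) = μ₀ I_d (r²/R²), so B = μ₀ I_d r/(2πR²) = (4π×10^-7)(0.5456)(0.0583)/(2π·0.0951²) = 7.03×10^-7 T.

7.03×10^-7 T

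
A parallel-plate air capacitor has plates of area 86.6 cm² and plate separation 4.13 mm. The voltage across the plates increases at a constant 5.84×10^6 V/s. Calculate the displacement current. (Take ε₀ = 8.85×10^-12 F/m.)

C = ε₀A/d = (8.85×10^-12)(8.66×10^-3)/(4.13×10^-3) = 1.856×10^-11 F.
I_d = C dV/dt = (1.856×10^-11)(5.84×10^6) = 1.08×10^-4 A.

1.08×10^-4 A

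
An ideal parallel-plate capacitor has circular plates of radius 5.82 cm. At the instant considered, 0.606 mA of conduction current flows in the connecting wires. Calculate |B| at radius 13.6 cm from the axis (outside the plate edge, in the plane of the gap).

8.91×10^-10 T

No conduction current crosses the gap, so I_d there equals the 6.06×10^-4 A in the leads.
With r > R the enclosed displacement current is the full I_d; B = μ₀ I_d / (2πr) = 8.91×10^-10 T.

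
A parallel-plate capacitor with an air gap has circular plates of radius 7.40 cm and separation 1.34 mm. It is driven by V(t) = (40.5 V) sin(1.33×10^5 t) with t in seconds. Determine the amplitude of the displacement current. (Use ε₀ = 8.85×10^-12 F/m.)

The displacement current equals the conduction current C dV/dt, which peaks at C V₀ ω.
With C = ε₀A/d = (8.85×10^-12)(0.01720)/(1.34×10^-3) = 1.136×10^-10 F and ω = 1.33×10^5 rad/s, I_d,max = (1.136×10^-10)(40.5)(1.33×10^5) = 6.12×10^-4 A.

6.12×10^-4 A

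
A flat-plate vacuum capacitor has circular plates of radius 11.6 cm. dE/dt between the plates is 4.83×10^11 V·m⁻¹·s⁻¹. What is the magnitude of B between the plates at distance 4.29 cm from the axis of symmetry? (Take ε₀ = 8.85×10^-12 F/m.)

1.15×10^-7 T

I_d = ε₀ dΦ_E/dt = ε₀ πR² (dE/dt) = (8.85×10^-12)(0.04227)(4.83×10^11) = 0.1807 A through the full plate area.
For r < R the Ampère–Maxwell law gives B(2πr) = μ₀ I_d (r²/R²), so B = μ₀ I_d r/(2πR²) = (4π×10^-7)(0.1807)(0.0429)/(2π·0.116²) = 1.15×10^-7 T.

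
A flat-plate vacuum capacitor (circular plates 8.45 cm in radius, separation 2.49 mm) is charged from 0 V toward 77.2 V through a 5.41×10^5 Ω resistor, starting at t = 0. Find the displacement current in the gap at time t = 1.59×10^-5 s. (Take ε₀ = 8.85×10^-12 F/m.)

C = ε₀A/d = (8.85×10^-12)(0.02243)/(2.49×10^-3) = 7.972×10^-11 F and τ = RC = 4.313×10^-5 s. I_d in the gap equals the RC charging current.
I_d(t) = (V₀/R) e^(−t/τ) = 1.427×10^-4 · e^(−0.3687) = 9.87×10^-5 A.

9.87×10^-5 A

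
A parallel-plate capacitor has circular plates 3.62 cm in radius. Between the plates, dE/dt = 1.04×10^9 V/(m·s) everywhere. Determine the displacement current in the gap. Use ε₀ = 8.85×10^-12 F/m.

3.79×10^-5 A

The displacement current is ε₀ times dΦ_E/dt = ε₀ A dE/dt = (8.85×10^-12)(4.117×10^-3)(1.04×10^9) = 3.79×10^-5 A.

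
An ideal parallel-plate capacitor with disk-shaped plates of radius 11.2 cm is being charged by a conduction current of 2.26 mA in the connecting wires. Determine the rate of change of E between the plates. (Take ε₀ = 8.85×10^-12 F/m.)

Charge continuity gives I_d = I = 2.26×10^-3 A between the plates.
Since I_d = ε₀ A dE/dt, dE/dt = I_d/(ε₀A) = (2.26×10^-3)/((8.85×10^-12)(0.03941)) = 6.48×10^9 V/(m·s).

6.48×10^9 V/(m·s)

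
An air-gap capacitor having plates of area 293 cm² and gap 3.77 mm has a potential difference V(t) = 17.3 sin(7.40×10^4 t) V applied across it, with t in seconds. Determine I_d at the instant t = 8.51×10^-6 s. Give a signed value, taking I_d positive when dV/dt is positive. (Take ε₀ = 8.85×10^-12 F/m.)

7.12×10^-5 A

dE/dt = (V₀ω/d)·cos(ωt) with ωt = 0.62974 rad: (17.3)(7.40×10^4)(0.8082)/(3.77×10^-3) = 2.744×10^8 V/(m·s).
I_d = ε₀ A dE/dt = (8.85×10^-12)(0.0293)(2.744×10^8) = 7.12×10^-5 A.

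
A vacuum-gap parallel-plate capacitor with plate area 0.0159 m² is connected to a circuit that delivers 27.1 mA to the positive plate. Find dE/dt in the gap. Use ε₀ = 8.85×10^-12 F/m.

1.93×10^11 V/(m·s)

The displacement current between the plates equals the conduction current, I_d = 27.1 mA.
Since I_d = ε₀ A dE/dt, dE/dt = I_d/(ε₀A) = (0.0271)/((8.85×10^-12)(0.0159)) = 1.93×10^11 V/(m·s).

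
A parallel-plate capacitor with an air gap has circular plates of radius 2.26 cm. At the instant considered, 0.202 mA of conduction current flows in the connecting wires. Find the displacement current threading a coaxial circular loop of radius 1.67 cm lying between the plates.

1.10×10^-4 A

No conduction current crosses the gap, so I_d there equals the 2.02×10^-4 A in the leads.
The field is uniform, so I_d,enc = I_d (r/R)² = (2.02×10^-4)(1.67/2.26)² = 1.10×10^-4 A.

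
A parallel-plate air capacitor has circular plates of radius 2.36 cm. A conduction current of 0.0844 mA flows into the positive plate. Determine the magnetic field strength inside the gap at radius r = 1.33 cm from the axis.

4.03×10^-10 T

By continuity the displacement current in the gap matches the conduction current: I_d = 8.44×10^-5 A.
∮B·dl = μ₀ I_d,enc with I_d,enc = I_d r²/R² = 2.681×10^-5 A; so B = μ₀ I_d,enc/(2πr) = 4.03×10^-10 T.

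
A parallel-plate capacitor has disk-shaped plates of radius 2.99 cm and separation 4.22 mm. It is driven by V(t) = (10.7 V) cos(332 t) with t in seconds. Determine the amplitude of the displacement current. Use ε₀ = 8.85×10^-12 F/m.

2.09×10^-8 A

The displacement current equals the conduction current C dV/dt, which peaks at C V₀ ω.
With C = ε₀A/d = (8.85×10^-12)(2.809×10^-3)/(4.22×10^-3) = 5.891×10^-12 F and ω = 332 rad/s, I_d,max = (5.891×10^-12)(10.7)(332) = 2.09×10^-8 A.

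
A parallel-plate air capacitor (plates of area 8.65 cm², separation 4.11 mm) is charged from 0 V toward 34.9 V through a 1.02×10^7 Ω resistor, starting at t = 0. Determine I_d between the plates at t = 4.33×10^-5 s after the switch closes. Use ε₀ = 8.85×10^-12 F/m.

C = ε₀A/d = (8.85×10^-12)(8.65×10^-4)/(4.11×10^-3) = 1.863×10^-12 F and τ = RC = 1.900×10^-5 s. I_d in the gap equals the RC charging current.
I_d(t) = (V₀/R) e^(−t/τ) = 3.422×10^-6 · e^(−2.279) = 3.50×10^-7 A.

3.50×10^-7 A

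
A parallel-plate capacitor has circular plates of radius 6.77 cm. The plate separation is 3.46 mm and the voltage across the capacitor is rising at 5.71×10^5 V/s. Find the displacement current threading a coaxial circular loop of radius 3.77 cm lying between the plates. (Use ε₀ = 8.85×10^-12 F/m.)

I_d = C dV/dt with C = ε₀πR²/d = 3.683×10^-11 F, so I_d = (3.683×10^-11)(5.71×10^5) = 2.103×10^-5 A.
Since J_d is uniform, the enclosed fraction is (r/R)² = 0.3101, giving I_d,enc = 6.52×10^-6 A.

6.52×10^-6 A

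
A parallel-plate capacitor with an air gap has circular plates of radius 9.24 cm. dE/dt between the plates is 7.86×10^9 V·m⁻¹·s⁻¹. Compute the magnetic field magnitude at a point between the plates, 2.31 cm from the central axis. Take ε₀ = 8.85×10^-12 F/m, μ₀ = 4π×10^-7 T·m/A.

Through the whole plate area (πR² = 0.02682 m²), I_d = ε₀ πR² dE/dt = 1.866×10^-3 A.
∮B·dl = μ₀ I_d,enc with I_d,enc = I_d r²/R² = 1.166×10^-4 A; so B = μ₀ I_d,enc/(2πr) = 1.01×10^-9 T.

1.01×10^-9 T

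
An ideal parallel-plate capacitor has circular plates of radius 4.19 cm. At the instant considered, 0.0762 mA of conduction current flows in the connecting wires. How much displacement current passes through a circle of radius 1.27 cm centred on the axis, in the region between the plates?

Between the plates the displacement current equals the wire current: I_d = 0.0762 mA = 7.62×10^-5 A.
Through an area πr² the displacement current is I_d·(πr²/πR²) = I_d (r/R)² = 7.00×10^-6 A.

7.00×10^-6 A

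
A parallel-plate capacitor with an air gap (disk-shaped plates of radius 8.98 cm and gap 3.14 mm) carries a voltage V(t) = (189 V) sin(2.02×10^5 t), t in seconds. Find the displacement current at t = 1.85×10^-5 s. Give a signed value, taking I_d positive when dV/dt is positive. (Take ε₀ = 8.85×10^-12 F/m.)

dE/dt = (V₀ω/d)·cos(ωt) with ωt = 3.737 rad: (189)(2.02×10^5)(-0.8279)/(3.14×10^-3) = -1.007×10^10 V/(m·s).
I_d = ε₀ A dE/dt = (8.85×10^-12)(0.02533)(-1.007×10^10) = -2.26×10^-3 A.

-2.26×10^-3 A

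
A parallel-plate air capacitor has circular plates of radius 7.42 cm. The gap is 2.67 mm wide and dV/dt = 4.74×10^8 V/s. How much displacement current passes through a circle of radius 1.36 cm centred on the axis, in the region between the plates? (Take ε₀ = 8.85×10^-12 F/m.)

9.13×10^-4 A

With E = V/d, dE/dt = 1.775×10^11 V/(m·s) and πR² = 0.01730 m², giving I_d = ε₀ πR² dE/dt = 0.02718 A.
Since J_d is uniform, the enclosed fraction is (r/R)² = 0.03359, giving I_d,enc = 9.13×10^-4 A.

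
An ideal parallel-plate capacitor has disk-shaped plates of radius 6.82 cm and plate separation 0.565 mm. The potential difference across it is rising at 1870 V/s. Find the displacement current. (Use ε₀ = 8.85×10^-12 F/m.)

4.28×10^-7 A

The displacement current equals the charging current C dV/dt. With C = ε₀A/d = (8.85×10^-12)(0.01461)/(5.65×10^-4) = 2.288×10^-10 F, I_d = (2.288×10^-10)(1870) = 4.28×10^-7 A.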